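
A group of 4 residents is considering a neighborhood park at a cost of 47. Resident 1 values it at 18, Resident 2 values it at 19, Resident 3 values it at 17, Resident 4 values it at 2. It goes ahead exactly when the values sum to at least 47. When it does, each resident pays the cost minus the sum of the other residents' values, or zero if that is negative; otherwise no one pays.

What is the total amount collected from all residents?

27

Total value 56 ≥ cost 47, so it is built.
Resident 1: others sum to 38; max(0, 47 - 38) = 9.
Resident 2: others sum to 37; max(0, 47 - 37) = 10.
Resident 3: others sum to 39; max(0, 47 - 39) = 8.
Resident 4: others sum to 54; max(0, 47 - 54) = 0.
Total collected = 9 + 10 + 8 + 0 = 27.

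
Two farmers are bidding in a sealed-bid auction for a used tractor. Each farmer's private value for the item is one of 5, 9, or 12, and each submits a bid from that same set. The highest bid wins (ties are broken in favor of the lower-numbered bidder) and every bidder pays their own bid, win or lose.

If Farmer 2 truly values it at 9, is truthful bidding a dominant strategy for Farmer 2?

No

Consider the case where Farmer 1 bids 9.
Truthful bid 9: loses but pays 9, utility -9.
Bid 5 instead: loses but pays 5, utility -5.
Since -5 > -9, bidding 5 is strictly better here, so truthful bidding is not dominant.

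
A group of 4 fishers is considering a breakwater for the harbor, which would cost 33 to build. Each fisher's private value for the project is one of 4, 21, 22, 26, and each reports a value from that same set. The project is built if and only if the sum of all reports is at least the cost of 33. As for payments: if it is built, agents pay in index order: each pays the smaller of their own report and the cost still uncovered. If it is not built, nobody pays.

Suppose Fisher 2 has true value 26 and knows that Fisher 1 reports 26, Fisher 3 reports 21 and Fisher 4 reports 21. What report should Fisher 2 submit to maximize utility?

Report 4: project built, pays 4, utility 26 - 4 = 22.
Report 21: project built, pays 7, utility 26 - 7 = 19.
Report 22: project built, pays 7, utility 26 - 7 = 19.
Report 26: project built, pays 7, utility 26 - 7 = 19.
The best choice is 4 with utility 22.

4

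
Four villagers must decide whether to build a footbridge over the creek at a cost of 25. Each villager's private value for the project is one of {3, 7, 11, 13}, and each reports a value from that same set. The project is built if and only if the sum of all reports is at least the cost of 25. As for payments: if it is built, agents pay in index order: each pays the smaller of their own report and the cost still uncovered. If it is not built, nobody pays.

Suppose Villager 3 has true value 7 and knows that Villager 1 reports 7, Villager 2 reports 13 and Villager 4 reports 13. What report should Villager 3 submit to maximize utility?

Report 3: project built, pays 3, utility 7 - 3 = 4.
Report 7: project built, pays 5, utility 7 - 5 = 2.
Report 11: project built, pays 5, utility 7 - 5 = 2.
Report 13: project built, pays 5, utility 7 - 5 = 2.
The best choice is 3 with utility 4.

3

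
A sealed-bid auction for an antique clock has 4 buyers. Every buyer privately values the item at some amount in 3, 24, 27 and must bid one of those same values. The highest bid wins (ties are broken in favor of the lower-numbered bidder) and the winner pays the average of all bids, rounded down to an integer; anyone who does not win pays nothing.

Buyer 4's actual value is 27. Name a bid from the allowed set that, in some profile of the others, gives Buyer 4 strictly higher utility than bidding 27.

Suppose Buyer 1 bids 3, Buyer 2 bids 3 and Buyer 3 bids 3.
Bid 27: wins, pays 9, utility 27 - 9 = 18.
Bid 24: wins, pays 8, utility 27 - 8 = 19.
So bidding 24 beats truth here (19 > 18).

24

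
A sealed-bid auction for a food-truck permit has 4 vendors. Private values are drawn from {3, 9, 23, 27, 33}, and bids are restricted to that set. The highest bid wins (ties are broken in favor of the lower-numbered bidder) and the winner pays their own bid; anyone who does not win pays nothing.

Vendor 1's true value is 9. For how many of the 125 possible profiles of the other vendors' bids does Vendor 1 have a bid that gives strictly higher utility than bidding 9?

Others bid (3, 3, 3): truth gives 0; bid 3 gives 6 > 0. Violating.
Others bid (3, 3, 9): truth gives 0; no alternative beats it.
Others bid (3, 3, 23): truth gives 0; no alternative beats it.
(Checking all 125 profiles: 1 has a profitable deviation, 124 do not.)

1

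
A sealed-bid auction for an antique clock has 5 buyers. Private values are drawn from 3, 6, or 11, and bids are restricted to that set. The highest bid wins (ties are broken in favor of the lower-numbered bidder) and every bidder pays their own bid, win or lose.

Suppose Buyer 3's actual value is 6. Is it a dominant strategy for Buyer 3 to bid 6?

Consider the case where Buyer 1 bids 3, Buyer 2 bids 3, Buyer 4 bids 3 and Buyer 5 bids 11.
Truthful bid 6: loses but pays 6, utility -6.
Bid 3 instead: loses but pays 3, utility -3.
Since -3 > -6, bidding 3 is strictly better here, so truthful bidding is not dominant.

No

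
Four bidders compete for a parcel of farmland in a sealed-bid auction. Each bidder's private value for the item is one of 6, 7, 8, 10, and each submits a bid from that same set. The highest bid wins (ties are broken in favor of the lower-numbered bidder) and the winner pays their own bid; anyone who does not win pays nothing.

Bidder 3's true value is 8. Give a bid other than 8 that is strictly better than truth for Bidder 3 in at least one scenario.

Suppose Bidder 1 bids 6, Bidder 2 bids 6 and Bidder 4 bids 6.
Bid 8: wins, pays 8, utility 8 - 8 = 0.
Bid 7: wins, pays 7, utility 8 - 7 = 1.
So bidding 7 beats truth here (1 > 0).

7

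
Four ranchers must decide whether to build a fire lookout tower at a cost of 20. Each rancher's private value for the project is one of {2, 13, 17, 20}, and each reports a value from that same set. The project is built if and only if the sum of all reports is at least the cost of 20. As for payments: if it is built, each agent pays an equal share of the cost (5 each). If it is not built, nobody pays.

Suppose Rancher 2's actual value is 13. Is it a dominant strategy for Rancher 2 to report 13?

No

Consider the case where Rancher 1 reports 2, Rancher 3 reports 2 and Rancher 4 reports 2.
Truthful report 13: project not built, utility 0.
Report 17 instead: project built, pays 5, utility 13 - 5 = 8.
Since 8 > 0, reporting 17 is strictly better here, so truthful reporting is not dominant.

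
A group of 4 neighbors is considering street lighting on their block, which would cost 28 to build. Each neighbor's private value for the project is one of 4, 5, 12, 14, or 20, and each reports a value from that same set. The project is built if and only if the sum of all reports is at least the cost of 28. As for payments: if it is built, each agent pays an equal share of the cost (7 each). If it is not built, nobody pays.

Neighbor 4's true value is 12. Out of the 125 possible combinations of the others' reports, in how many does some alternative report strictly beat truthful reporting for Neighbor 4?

Others report (4, 4, 4): truth gives 0; report 20 gives 5 > 0. Violating.
Others report (4, 4, 5): truth gives 0; report 20 gives 5 > 0. Violating.
Others report (4, 5, 4): truth gives 0; report 20 gives 5 > 0. Violating.
Others report (4, 5, 5): truth gives 0; report 14 gives 5 > 0. Violating.
Others report (4, 4, 12): truth gives 5; no alternative beats it.
Others report (4, 4, 14): truth gives 5; no alternative beats it.
(Checking all 125 profiles: 8 have a profitable deviation, 117 do not.)

8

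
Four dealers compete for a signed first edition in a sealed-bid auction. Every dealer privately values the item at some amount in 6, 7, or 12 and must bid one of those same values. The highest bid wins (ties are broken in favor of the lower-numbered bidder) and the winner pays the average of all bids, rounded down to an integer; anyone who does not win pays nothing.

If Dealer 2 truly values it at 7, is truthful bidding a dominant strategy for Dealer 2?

Check each profile of the others' bids and compare truth against every alternative bid.
Others bid (6, 6, 6): truth gives 1, best alternative gives 0.
Others bid (6, 6, 7): truth gives 1, best alternative gives 0.
Others bid (6, 7, 6): truth gives 1, best alternative gives 0.
Others bid (6, 7, 7): truth gives 1, best alternative gives 0.
Others bid (6, 6, 12): truth gives 0, best alternative gives 0.
Others bid (6, 7, 12): truth gives 0, best alternative gives 0.
(Remaining 21 profiles checked similarly; truth is weakly best in each.)
In every case the truthful bid is at least as good as any alternative, so it is a dominant strategy.

Yes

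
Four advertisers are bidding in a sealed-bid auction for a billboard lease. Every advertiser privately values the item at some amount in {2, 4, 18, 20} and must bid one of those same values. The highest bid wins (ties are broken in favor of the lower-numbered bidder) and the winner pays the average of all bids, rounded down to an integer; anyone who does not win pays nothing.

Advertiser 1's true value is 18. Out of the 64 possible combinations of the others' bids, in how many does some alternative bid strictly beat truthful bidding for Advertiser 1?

Others bid (2, 2, 2): truth gives 12; bid 2 gives 16 > 12. Violating.
Others bid (2, 2, 4): truth gives 12; bid 4 gives 15 > 12. Violating.
Others bid (2, 2, 20): truth gives 0; bid 20 gives 7 > 0. Violating.
Others bid (2, 4, 2): truth gives 12; bid 4 gives 15 > 12. Violating.
Others bid (2, 2, 18): truth gives 8; no alternative beats it.
Others bid (2, 4, 18): truth gives 8; no alternative beats it.
(Checking all 64 profiles: 38 have a profitable deviation, 26 do not.)

38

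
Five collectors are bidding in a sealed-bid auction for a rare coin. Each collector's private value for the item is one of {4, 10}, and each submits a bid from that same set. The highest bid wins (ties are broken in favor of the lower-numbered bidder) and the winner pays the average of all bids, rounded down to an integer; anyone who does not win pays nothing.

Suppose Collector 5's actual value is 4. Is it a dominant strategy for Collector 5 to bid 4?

Check each profile of the others' bids and compare truth against every alternative bid.
Others bid (4, 4, 4, 4): truth gives 0, best alternative gives -1.
Others bid (4, 4, 4, 10): truth gives 0, best alternative gives 0.
Others bid (4, 4, 10, 4): truth gives 0, best alternative gives 0.
Others bid (4, 4, 10, 10): truth gives 0, best alternative gives 0.
Others bid (4, 10, 4, 4): truth gives 0, best alternative gives 0.
Others bid (4, 10, 4, 10): truth gives 0, best alternative gives 0.
(Remaining 10 profiles checked similarly; truth is weakly best in each.)
In every case the truthful bid is at least as good as any alternative, so it is a dominant strategy.

Yes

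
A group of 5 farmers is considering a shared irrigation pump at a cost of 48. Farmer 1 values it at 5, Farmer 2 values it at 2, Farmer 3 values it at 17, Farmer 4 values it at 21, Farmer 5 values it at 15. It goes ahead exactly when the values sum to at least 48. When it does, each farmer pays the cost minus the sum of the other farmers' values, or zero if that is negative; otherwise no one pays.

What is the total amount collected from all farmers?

17

Total value 60 ≥ cost 48, so it is built.
Farmer 1: others sum to 55; max(0, 48 - 55) = 0.
Farmer 2: others sum to 58; max(0, 48 - 58) = 0.
Farmer 3: others sum to 43; max(0, 48 - 43) = 5.
Farmer 4: others sum to 39; max(0, 48 - 39) = 9.
Farmer 5: others sum to 45; max(0, 48 - 45) = 3.
Total collected = 0 + 0 + 5 + 9 + 3 = 17.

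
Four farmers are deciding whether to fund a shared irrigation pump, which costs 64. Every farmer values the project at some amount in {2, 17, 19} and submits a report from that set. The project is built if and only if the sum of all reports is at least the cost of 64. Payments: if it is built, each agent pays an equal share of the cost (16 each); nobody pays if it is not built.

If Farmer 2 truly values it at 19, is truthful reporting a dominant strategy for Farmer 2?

Check each profile of the others' reports and compare truth against every alternative report.
Others report (17, 17, 17): truth gives 3, best alternative gives 3.
Others report (17, 17, 19): truth gives 3, best alternative gives 3.
Others report (17, 19, 17): truth gives 3, best alternative gives 3.
Others report (17, 19, 19): truth gives 3, best alternative gives 3.
Others report (19, 17, 17): truth gives 3, best alternative gives 3.
Others report (19, 17, 19): truth gives 3, best alternative gives 3.
(Remaining 21 profiles checked similarly; truth is weakly best in each.)
In every case the truthful report is at least as good as any alternative, so it is a dominant strategy.

Yes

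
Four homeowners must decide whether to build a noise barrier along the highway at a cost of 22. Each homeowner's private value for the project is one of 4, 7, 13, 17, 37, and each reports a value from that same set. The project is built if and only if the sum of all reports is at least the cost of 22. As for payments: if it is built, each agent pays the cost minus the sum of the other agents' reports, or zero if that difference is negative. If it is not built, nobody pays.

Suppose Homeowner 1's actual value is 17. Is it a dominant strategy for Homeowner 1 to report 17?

Yes

Check each profile of the others' reports and compare truth against every alternative report.
Others report (4, 4, 17): truth gives 17, best alternative gives 17.
Others report (4, 4, 37): truth gives 17, best alternative gives 17.
Others report (4, 7, 13): truth gives 17, best alternative gives 17.
Others report (4, 7, 17): truth gives 17, best alternative gives 17.
Others report (4, 7, 37): truth gives 17, best alternative gives 17.
Others report (4, 13, 7): truth gives 17, best alternative gives 17.
(Remaining 119 profiles checked similarly; truth is weakly best in each.)
In every case the truthful report is at least as good as any alternative, so it is a dominant strategy.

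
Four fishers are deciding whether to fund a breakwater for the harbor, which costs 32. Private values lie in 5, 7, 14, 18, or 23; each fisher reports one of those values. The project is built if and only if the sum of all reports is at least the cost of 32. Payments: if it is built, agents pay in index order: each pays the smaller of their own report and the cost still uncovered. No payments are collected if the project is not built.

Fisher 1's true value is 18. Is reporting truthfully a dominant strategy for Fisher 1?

No

Consider the case where Fisher 2 reports 5, Fisher 3 reports 5 and Fisher 4 reports 14.
Truthful report 18: project built, pays 18, utility 18 - 18 = 0.
Report 14 instead: project built, pays 14, utility 18 - 14 = 4.
Since 4 > 0, reporting 14 is strictly better here, so truthful reporting is not dominant.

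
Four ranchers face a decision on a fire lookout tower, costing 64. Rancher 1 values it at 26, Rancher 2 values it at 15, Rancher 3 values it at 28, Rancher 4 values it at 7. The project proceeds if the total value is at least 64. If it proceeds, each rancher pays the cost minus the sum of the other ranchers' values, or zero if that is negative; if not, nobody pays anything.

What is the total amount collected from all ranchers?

33

Total value 76 ≥ cost 64, so it is built.
Rancher 1: others sum to 50; max(0, 64 - 50) = 14.
Rancher 2: others sum to 61; max(0, 64 - 61) = 3.
Rancher 3: others sum to 48; max(0, 64 - 48) = 16.
Rancher 4: others sum to 69; max(0, 64 - 69) = 0.
Total collected = 14 + 3 + 16 + 0 = 33.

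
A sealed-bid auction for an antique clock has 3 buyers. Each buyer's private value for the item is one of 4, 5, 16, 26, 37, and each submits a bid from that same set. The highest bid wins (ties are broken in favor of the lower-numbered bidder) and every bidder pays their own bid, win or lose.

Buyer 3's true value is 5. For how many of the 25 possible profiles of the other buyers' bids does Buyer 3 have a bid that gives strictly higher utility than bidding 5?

24

Others bid (4, 5): truth gives -5; bid 4 gives -4 > -5. Violating.
Others bid (4, 16): truth gives -5; bid 4 gives -4 > -5. Violating.
Others bid (4, 26): truth gives -5; bid 4 gives -4 > -5. Violating.
Others bid (4, 37): truth gives -5; bid 4 gives -4 > -5. Violating.
Others bid (4, 4): truth gives 0; no alternative beats it.
(Checking all 25 profiles: 24 have a profitable deviation, 1 does not.)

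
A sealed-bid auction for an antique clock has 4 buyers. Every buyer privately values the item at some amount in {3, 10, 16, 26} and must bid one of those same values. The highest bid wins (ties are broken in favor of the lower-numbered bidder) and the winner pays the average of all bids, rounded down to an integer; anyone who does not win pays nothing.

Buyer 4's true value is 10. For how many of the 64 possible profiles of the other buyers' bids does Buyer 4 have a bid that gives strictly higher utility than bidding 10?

6

Others bid (3, 3, 10): truth gives 0; bid 16 gives 2 > 0. Violating.
Others bid (3, 10, 3): truth gives 0; bid 16 gives 2 > 0. Violating.
Others bid (3, 10, 10): truth gives 0; bid 16 gives 1 > 0. Violating.
Others bid (10, 3, 3): truth gives 0; bid 16 gives 2 > 0. Violating.
Others bid (3, 3, 3): truth gives 6; no alternative beats it.
Others bid (3, 3, 16): truth gives 0; no alternative beats it.
(Checking all 64 profiles: 6 have a profitable deviation, 58 do not.)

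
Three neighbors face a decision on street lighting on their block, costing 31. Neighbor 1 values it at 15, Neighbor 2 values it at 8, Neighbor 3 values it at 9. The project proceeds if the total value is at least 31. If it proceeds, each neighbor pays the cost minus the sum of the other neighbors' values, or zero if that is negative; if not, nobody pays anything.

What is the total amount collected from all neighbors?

29

Total value 32 ≥ cost 31, so it is built.
Neighbor 1: others sum to 17; max(0, 31 - 17) = 14.
Neighbor 2: others sum to 24; max(0, 31 - 24) = 7.
Neighbor 3: others sum to 23; max(0, 31 - 23) = 8.
Total collected = 14 + 7 + 8 = 29.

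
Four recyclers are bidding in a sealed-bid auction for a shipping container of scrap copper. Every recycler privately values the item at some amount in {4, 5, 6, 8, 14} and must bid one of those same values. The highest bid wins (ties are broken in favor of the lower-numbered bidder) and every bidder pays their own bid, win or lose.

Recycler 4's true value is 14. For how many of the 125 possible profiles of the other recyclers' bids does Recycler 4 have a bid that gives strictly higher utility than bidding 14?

Others bid (4, 4, 4): truth gives 0; bid 5 gives 9 > 0. Violating.
Others bid (4, 4, 5): truth gives 0; bid 6 gives 8 > 0. Violating.
Others bid (4, 4, 6): truth gives 0; bid 8 gives 6 > 0. Violating.
Others bid (4, 4, 14): truth gives -14; bid 4 gives -4 > -14. Violating.
Others bid (4, 4, 8): truth gives 0; no alternative beats it.
Others bid (4, 5, 8): truth gives 0; no alternative beats it.
(Checking all 125 profiles: 88 have a profitable deviation, 37 do not.)

88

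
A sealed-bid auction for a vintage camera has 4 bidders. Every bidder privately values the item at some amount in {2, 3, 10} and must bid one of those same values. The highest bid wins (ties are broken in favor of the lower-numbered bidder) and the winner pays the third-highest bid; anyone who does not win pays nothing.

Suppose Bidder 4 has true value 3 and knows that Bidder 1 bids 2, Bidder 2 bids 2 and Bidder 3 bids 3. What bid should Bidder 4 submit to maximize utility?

10

Bid 2: loses, pays 0, utility 0.
Bid 3: loses, pays 0, utility 0.
Bid 10: wins, pays 2, utility 3 - 2 = 1.
The best choice is 10 with utility 1.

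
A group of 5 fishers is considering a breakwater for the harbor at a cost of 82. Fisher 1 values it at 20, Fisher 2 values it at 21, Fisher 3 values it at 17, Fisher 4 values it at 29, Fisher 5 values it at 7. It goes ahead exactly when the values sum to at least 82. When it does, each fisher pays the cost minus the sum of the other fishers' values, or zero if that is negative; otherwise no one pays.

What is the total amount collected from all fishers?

39

Total value 94 ≥ cost 82, so it is built.
Fisher 1: others sum to 74; max(0, 82 - 74) = 8.
Fisher 2: others sum to 73; max(0, 82 - 73) = 9.
Fisher 3: others sum to 77; max(0, 82 - 77) = 5.
Fisher 4: others sum to 65; max(0, 82 - 65) = 17.
Fisher 5: others sum to 87; max(0, 82 - 87) = 0.
Total collected = 8 + 9 + 5 + 17 + 0 = 39.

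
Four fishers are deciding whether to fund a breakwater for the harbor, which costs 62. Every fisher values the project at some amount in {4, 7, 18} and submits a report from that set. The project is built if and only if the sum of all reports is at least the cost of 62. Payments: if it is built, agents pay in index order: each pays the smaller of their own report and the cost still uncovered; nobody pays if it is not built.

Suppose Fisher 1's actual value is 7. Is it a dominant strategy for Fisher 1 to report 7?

Check each profile of the others' reports and compare truth against every alternative report.
Others report (4, 4, 4): truth gives 0, best alternative gives 0.
Others report (4, 4, 7): truth gives 0, best alternative gives 0.
Others report (4, 4, 18): truth gives 0, best alternative gives 0.
Others report (4, 7, 4): truth gives 0, best alternative gives 0.
Others report (4, 7, 7): truth gives 0, best alternative gives 0.
Others report (4, 7, 18): truth gives 0, best alternative gives 0.
(Remaining 21 profiles checked similarly; truth is weakly best in each.)
In every case the truthful report is at least as good as any alternative, so it is a dominant strategy.

Yes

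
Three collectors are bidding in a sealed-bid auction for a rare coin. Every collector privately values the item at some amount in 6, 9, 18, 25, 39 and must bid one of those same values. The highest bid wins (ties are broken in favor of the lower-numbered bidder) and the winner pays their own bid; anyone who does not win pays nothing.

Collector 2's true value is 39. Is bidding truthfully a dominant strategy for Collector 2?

No

Consider the case where Collector 1 bids 6 and Collector 3 bids 6.
Truthful bid 39: wins, pays 39, utility 39 - 39 = 0.
Bid 9 instead: wins, pays 9, utility 39 - 9 = 30.
Since 30 > 0, bidding 9 is strictly better here, so truthful bidding is not dominant.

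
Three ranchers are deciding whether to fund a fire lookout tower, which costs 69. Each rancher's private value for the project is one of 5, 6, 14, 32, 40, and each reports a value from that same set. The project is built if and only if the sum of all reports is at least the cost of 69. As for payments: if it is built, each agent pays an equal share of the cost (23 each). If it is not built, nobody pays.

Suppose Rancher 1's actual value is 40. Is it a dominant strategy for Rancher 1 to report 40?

Check each profile of the others' reports and compare truth against every alternative report.
Others report (5, 32): truth gives 17, best alternative gives 17.
Others report (5, 40): truth gives 17, best alternative gives 17.
Others report (6, 32): truth gives 17, best alternative gives 17.
Others report (6, 40): truth gives 17, best alternative gives 17.
Others report (14, 32): truth gives 17, best alternative gives 17.
Others report (14, 40): truth gives 17, best alternative gives 17.
(Remaining 19 profiles checked similarly; truth is weakly best in each.)
In every case the truthful report is at least as good as any alternative, so it is a dominant strategy.

Yes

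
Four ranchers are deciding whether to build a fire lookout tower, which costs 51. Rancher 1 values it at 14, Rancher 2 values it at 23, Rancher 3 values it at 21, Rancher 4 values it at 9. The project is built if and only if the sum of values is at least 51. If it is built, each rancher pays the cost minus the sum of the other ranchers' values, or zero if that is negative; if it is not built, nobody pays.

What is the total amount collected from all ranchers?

Total value 67 ≥ cost 51, so it is built.
Rancher 1: others sum to 53; max(0, 51 - 53) = 0.
Rancher 2: others sum to 44; max(0, 51 - 44) = 7.
Rancher 3: others sum to 46; max(0, 51 - 46) = 5.
Rancher 4: others sum to 58; max(0, 51 - 58) = 0.
Total collected = 0 + 7 + 5 + 0 = 12.

12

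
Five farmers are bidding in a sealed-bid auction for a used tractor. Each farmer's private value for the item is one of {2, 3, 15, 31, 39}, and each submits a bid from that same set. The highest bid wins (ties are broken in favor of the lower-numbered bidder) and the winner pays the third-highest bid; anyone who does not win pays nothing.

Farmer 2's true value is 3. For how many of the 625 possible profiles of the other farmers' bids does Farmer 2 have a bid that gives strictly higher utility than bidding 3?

Others bid (2, 2, 2, 15): truth gives 0; bid 15 gives 1 > 0. Violating.
Others bid (2, 2, 2, 31): truth gives 0; bid 31 gives 1 > 0. Violating.
Others bid (2, 2, 2, 39): truth gives 0; bid 39 gives 1 > 0. Violating.
Others bid (2, 2, 15, 2): truth gives 0; bid 15 gives 1 > 0. Violating.
Others bid (2, 2, 2, 2): truth gives 1; no alternative beats it.
Others bid (2, 2, 2, 3): truth gives 1; no alternative beats it.
(Checking all 625 profiles: 12 have a profitable deviation, 613 do not.)

12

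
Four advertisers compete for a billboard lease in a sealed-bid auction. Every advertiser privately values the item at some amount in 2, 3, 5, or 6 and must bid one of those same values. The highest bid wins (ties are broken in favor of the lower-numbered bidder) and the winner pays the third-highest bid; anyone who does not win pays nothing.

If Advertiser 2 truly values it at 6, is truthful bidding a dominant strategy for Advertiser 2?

Yes

Check each profile of the others' bids and compare truth against every alternative bid.
Others bid (2, 2, 6): truth gives 4, best alternative gives 0.
Others bid (2, 6, 2): truth gives 4, best alternative gives 0.
Others bid (5, 2, 2): truth gives 4, best alternative gives 0.
Others bid (2, 3, 6): truth gives 3, best alternative gives 0.
Others bid (2, 6, 3): truth gives 3, best alternative gives 0.
Others bid (3, 2, 6): truth gives 3, best alternative gives 0.
(Remaining 58 profiles checked similarly; truth is weakly best in each.)
In every case the truthful bid is at least as good as any alternative, so it is a dominant strategy.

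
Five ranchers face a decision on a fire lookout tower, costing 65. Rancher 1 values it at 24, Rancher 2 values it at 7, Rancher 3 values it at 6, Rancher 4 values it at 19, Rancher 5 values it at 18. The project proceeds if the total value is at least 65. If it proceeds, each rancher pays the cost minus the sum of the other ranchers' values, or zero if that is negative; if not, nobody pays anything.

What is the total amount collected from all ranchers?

34

Total value 74 ≥ cost 65, so it is built.
Rancher 1: others sum to 50; max(0, 65 - 50) = 15.
Rancher 2: others sum to 67; max(0, 65 - 67) = 0.
Rancher 3: others sum to 68; max(0, 65 - 68) = 0.
Rancher 4: others sum to 55; max(0, 65 - 55) = 10.
Rancher 5: others sum to 56; max(0, 65 - 56) = 9.
Total collected = 15 + 0 + 0 + 10 + 9 = 34.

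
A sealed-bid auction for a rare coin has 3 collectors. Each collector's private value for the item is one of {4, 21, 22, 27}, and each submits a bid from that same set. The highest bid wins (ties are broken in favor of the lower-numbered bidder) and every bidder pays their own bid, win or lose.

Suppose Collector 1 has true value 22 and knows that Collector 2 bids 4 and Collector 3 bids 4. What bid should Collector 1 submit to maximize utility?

Bid 4: wins, pays 4, utility 22 - 4 = 18.
Bid 21: wins, pays 21, utility 22 - 21 = 1.
Bid 22: wins, pays 22, utility 22 - 22 = 0.
Bid 27: wins, pays 27, utility 22 - 27 = -5.
The best choice is 4 with utility 18.

4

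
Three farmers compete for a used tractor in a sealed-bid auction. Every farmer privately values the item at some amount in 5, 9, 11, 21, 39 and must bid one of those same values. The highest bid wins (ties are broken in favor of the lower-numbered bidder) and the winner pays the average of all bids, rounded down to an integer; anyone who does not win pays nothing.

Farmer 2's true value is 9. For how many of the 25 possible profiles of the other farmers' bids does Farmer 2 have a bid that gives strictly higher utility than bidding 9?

1

Others bid (9, 5): truth gives 0; bid 11 gives 1 > 0. Violating.
Others bid (5, 5): truth gives 3; no alternative beats it.
Others bid (5, 9): truth gives 2; no alternative beats it.
(Checking all 25 profiles: 1 has a profitable deviation, 24 do not.)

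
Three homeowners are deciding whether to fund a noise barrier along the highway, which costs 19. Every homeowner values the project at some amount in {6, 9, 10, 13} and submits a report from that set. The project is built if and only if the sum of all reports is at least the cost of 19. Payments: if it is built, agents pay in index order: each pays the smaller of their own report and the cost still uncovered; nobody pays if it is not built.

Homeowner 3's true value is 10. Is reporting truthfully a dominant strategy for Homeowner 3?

Check each profile of the others' reports and compare truth against every alternative report.
Others report (6, 13): truth gives 10, best alternative gives 10.
Others report (9, 10): truth gives 10, best alternative gives 10.
Others report (9, 13): truth gives 10, best alternative gives 10.
Others report (10, 9): truth gives 10, best alternative gives 10.
Others report (10, 10): truth gives 10, best alternative gives 10.
Others report (10, 13): truth gives 10, best alternative gives 10.
(Remaining 10 profiles checked similarly; truth is weakly best in each.)
In every case the truthful report is at least as good as any alternative, so it is a dominant strategy.

Yes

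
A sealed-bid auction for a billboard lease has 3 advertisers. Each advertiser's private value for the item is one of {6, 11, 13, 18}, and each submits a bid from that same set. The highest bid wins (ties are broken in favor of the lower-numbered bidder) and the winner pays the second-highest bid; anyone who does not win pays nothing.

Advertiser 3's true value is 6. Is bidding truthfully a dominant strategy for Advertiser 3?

Yes

Check each profile of the others' bids and compare truth against every alternative bid.
Others bid (6, 6): truth gives 0, best alternative gives 0.
Others bid (6, 11): truth gives 0, best alternative gives 0.
Others bid (6, 13): truth gives 0, best alternative gives 0.
Others bid (6, 18): truth gives 0, best alternative gives 0.
Others bid (11, 6): truth gives 0, best alternative gives 0.
Others bid (11, 11): truth gives 0, best alternative gives 0.
(Remaining 10 profiles checked similarly; truth is weakly best in each.)
In every case the truthful bid is at least as good as any alternative, so it is a dominant strategy.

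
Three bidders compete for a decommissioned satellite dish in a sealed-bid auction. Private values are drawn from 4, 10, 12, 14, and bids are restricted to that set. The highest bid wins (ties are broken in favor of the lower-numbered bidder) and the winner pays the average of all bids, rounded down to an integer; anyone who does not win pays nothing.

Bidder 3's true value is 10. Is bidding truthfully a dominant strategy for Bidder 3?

No

Consider the case where Bidder 1 bids 4 and Bidder 2 bids 10.
Truthful bid 10: loses, pays 0, utility 0.
Bid 12 instead: wins, pays 8, utility 10 - 8 = 2.
Since 2 > 0, bidding 12 is strictly better here, so truthful bidding is not dominant.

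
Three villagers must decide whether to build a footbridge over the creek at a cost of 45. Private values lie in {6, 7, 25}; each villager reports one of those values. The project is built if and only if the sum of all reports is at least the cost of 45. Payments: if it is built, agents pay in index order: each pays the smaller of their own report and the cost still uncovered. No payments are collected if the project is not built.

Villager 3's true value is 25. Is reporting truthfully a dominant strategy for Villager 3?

Check each profile of the others' reports and compare truth against every alternative report.
Others report (7, 25): truth gives 12, best alternative gives 0.
Others report (25, 7): truth gives 12, best alternative gives 0.
Others report (6, 25): truth gives 11, best alternative gives 0.
Others report (25, 6): truth gives 11, best alternative gives 0.
Others report (25, 25): truth gives 25, best alternative gives 25.
Others report (6, 6): truth gives 0, best alternative gives 0.
(Remaining 3 profiles checked similarly; truth is weakly best in each.)
In every case the truthful report is at least as good as any alternative, so it is a dominant strategy.

Yes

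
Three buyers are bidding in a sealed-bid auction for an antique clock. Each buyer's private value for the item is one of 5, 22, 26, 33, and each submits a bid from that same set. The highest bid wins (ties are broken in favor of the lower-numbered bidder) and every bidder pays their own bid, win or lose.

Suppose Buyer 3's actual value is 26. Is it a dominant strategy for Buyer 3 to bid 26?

Consider the case where Buyer 1 bids 5 and Buyer 2 bids 5.
Truthful bid 26: wins, pays 26, utility 26 - 26 = 0.
Bid 22 instead: wins, pays 22, utility 26 - 22 = 4.
Since 4 > 0, bidding 22 is strictly better here, so truthful bidding is not dominant.

No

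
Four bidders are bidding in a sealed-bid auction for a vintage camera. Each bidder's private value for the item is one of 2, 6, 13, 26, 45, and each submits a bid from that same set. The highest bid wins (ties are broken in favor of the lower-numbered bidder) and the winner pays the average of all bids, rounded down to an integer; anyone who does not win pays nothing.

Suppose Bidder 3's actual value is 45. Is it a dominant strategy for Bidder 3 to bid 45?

No

Consider the case where Bidder 1 bids 2, Bidder 2 bids 2 and Bidder 4 bids 2.
Truthful bid 45: wins, pays 12, utility 45 - 12 = 33.
Bid 6 instead: wins, pays 3, utility 45 - 3 = 42.
Since 42 > 33, bidding 6 is strictly better here, so truthful bidding is not dominant.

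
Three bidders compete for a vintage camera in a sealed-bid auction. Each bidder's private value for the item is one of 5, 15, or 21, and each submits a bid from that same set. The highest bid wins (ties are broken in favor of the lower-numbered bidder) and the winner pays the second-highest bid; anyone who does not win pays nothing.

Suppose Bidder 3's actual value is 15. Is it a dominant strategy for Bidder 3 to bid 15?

Check each profile of the others' bids and compare truth against every alternative bid.
Others bid (5, 5): truth gives 10, best alternative gives 10.
Others bid (5, 15): truth gives 0, best alternative gives 0.
Others bid (5, 21): truth gives 0, best alternative gives 0.
Others bid (15, 5): truth gives 0, best alternative gives 0.
Others bid (15, 15): truth gives 0, best alternative gives 0.
Others bid (15, 21): truth gives 0, best alternative gives 0.
(Remaining 3 profiles checked similarly; truth is weakly best in each.)
In every case the truthful bid is at least as good as any alternative, so it is a dominant strategy.

Yes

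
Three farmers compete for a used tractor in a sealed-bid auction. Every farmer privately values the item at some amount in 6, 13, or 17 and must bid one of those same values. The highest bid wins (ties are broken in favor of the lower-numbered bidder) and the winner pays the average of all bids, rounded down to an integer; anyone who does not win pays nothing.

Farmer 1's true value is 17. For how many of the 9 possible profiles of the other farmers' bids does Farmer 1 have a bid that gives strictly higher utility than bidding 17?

4

Others bid (6, 6): truth gives 8; bid 6 gives 11 > 8. Violating.
Others bid (6, 13): truth gives 5; bid 13 gives 7 > 5. Violating.
Others bid (13, 6): truth gives 5; bid 13 gives 7 > 5. Violating.
Others bid (13, 13): truth gives 3; bid 13 gives 4 > 3. Violating.
Others bid (6, 17): truth gives 4; no alternative beats it.
Others bid (13, 17): truth gives 2; no alternative beats it.
(Checking all 9 profiles: 4 have a profitable deviation, 5 do not.)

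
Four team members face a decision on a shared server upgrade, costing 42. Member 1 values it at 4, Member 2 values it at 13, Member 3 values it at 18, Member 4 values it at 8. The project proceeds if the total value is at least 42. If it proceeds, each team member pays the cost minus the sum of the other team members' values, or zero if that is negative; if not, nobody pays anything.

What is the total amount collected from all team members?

39

Total value 43 ≥ cost 42, so it is built.
Member 1: others sum to 39; max(0, 42 - 39) = 3.
Member 2: others sum to 30; max(0, 42 - 30) = 12.
Member 3: others sum to 25; max(0, 42 - 25) = 17.
Member 4: others sum to 35; max(0, 42 - 35) = 7.
Total collected = 3 + 12 + 17 + 7 = 39.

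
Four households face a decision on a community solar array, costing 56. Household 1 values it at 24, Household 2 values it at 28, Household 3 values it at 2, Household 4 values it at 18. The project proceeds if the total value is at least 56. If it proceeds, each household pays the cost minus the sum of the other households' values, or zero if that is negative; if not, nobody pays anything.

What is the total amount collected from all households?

Total value 72 ≥ cost 56, so it is built.
Household 1: others sum to 48; max(0, 56 - 48) = 8.
Household 2: others sum to 44; max(0, 56 - 44) = 12.
Household 3: others sum to 70; max(0, 56 - 70) = 0.
Household 4: others sum to 54; max(0, 56 - 54) = 2.
Total collected = 8 + 12 + 0 + 2 = 22.

22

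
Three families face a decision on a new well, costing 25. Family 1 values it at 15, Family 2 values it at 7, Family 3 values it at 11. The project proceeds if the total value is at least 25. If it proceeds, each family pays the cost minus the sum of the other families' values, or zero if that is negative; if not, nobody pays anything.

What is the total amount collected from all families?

10

Total value 33 ≥ cost 25, so it is built.
Family 1: others sum to 18; max(0, 25 - 18) = 7.
Family 2: others sum to 26; max(0, 25 - 26) = 0.
Family 3: others sum to 22; max(0, 25 - 22) = 3.
Total collected = 7 + 0 + 3 = 10.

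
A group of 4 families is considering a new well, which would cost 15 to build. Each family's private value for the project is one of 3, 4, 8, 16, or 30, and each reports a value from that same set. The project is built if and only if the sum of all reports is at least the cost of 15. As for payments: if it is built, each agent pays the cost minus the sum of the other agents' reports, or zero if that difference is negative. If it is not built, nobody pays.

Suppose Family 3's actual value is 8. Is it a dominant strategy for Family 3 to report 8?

Yes

Check each profile of the others' reports and compare truth against every alternative report.
Others report (3, 3, 16): truth gives 8, best alternative gives 8.
Others report (3, 3, 30): truth gives 8, best alternative gives 8.
Others report (3, 4, 8): truth gives 8, best alternative gives 8.
Others report (3, 4, 16): truth gives 8, best alternative gives 8.
Others report (3, 4, 30): truth gives 8, best alternative gives 8.
Others report (3, 8, 4): truth gives 8, best alternative gives 8.
(Remaining 119 profiles checked similarly; truth is weakly best in each.)
In every case the truthful report is at least as good as any alternative, so it is a dominant strategy.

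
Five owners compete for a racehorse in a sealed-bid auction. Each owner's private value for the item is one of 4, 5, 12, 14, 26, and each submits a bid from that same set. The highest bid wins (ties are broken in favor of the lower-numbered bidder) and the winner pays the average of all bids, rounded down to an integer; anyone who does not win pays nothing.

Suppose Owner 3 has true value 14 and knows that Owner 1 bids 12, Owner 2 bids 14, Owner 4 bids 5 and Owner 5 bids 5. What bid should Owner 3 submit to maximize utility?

Bid 4: loses, pays 0, utility 0.
Bid 5: loses, pays 0, utility 0.
Bid 12: loses, pays 0, utility 0.
Bid 14: loses, pays 0, utility 0.
Bid 26: wins, pays 12, utility 14 - 12 = 2.
The best choice is 26 with utility 2.

26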